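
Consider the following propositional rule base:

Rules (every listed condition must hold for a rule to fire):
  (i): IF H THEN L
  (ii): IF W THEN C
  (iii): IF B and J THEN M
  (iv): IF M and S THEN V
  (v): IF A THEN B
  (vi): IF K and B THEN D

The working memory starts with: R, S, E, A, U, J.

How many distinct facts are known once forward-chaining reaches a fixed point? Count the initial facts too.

Round 1 — (v), derive B.
Round 2 — (iii), derive M.
Round 3 — (iv), derive V.
Closure: {A, B, E, J, M, R, S, U, V} — 9 facts.

9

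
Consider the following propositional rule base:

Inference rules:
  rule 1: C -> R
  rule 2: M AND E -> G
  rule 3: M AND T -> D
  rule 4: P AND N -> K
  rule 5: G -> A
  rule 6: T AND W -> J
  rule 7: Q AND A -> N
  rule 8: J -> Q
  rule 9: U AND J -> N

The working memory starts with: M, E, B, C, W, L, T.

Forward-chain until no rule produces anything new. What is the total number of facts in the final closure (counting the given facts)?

14

Round 1: rule 1 [C -> R]; rule 2 [M AND E -> G]; rule 3 [M AND T -> D]; rule 6 [T AND W -> J]. Adds R, G, D, J.
Round 2: rule 5 [G -> A]; rule 8 [J -> Q]. Adds A, Q.
Round 3: rule 7 [Q AND A -> N]. Adds N.
Closure: {A, B, C, D, E, G, J, L, M, N, Q, R, T, W} — 14 facts.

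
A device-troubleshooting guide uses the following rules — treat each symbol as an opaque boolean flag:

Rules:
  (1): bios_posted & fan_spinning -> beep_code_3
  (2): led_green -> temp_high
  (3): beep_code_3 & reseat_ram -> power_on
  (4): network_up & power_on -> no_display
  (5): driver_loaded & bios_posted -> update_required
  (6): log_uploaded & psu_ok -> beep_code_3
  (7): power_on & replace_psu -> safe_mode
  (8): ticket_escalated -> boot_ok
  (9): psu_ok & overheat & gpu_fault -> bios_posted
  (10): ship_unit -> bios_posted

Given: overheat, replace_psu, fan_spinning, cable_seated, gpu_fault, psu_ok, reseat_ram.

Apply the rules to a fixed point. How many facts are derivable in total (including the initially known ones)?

11

Round 1: (9) [psu_ok & overheat & gpu_fault -> bios_posted]. New: bios_posted.
Round 2: (1) [bios_posted & fan_spinning -> beep_code_3]. New: beep_code_3.
Round 3: (3) [beep_code_3 & reseat_ram -> power_on]. New: power_on.
Round 4: (7) [power_on & replace_psu -> safe_mode]. New: safe_mode.
Closure: {beep_code_3, bios_posted, cable_seated, fan_spinning, gpu_fault, overheat, power_on, psu_ok, replace_psu, reseat_ram, safe_mode} — 11 facts.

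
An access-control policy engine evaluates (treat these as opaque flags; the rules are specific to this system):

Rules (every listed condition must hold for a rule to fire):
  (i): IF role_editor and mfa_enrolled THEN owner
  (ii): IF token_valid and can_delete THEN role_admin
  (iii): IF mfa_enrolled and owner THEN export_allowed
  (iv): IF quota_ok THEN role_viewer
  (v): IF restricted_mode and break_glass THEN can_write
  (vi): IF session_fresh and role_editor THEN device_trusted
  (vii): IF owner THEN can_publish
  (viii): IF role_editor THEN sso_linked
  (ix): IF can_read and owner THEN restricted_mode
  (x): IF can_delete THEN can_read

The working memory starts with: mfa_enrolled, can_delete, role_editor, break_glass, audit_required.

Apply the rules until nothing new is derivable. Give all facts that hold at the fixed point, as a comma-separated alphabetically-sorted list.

audit_required, break_glass, can_delete, can_publish, can_read, can_write, export_allowed, mfa_enrolled, owner, restricted_mode, role_editor, sso_linked

Round 1: (i) [IF role_editor and mfa_enrolled THEN owner]; (viii) [IF role_editor THEN sso_linked]; (x) [IF can_delete THEN can_read]. New: owner, sso_linked, can_read.
Round 2: (iii) [IF mfa_enrolled and owner THEN export_allowed]; (vii) [IF owner THEN can_publish]; (ix) [IF can_read and owner THEN restricted_mode]. New: export_allowed, can_publish, restricted_mode.
Round 3: (v) [IF restricted_mode and break_glass THEN can_write]. New: can_write.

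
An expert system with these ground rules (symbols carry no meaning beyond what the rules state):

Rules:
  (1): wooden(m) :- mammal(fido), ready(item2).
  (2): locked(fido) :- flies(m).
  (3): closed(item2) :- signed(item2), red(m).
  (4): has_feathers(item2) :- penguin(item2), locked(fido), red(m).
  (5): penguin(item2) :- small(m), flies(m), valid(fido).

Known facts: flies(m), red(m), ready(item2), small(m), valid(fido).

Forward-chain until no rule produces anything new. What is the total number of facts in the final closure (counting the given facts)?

[1] (2) [locked(fido) :- flies(m).]; (5) [penguin(item2) :- small(m), flies(m), valid(fido).]. ⇒ new: locked(fido), penguin(item2).
[2] (4) [has_feathers(item2) :- penguin(item2), locked(fido), red(m).]. ⇒ new: has_feathers(item2).
Closure: {flies(m), has_feathers(item2), locked(fido), penguin(item2), ready(item2), red(m), small(m), valid(fido)} — 8 facts.

8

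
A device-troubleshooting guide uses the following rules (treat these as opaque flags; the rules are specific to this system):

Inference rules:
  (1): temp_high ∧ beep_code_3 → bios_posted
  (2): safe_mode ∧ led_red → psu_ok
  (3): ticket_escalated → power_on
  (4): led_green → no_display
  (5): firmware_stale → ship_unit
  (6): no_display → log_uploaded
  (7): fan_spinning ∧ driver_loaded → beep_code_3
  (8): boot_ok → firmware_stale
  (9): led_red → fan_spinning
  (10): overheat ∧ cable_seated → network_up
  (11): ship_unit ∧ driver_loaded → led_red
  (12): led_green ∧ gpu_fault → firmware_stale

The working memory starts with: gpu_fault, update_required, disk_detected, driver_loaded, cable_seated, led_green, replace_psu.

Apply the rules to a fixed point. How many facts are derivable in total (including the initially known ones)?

14

Round 1: (4) [led_green → no_display]; (12) [led_green ∧ gpu_fault → firmware_stale]. New: no_display, firmware_stale.
Round 2: (5) [firmware_stale → ship_unit]; (6) [no_display → log_uploaded]. New: ship_unit, log_uploaded.
Round 3: (11) [ship_unit ∧ driver_loaded → led_red]. New: led_red.
Round 4: (9) [led_red → fan_spinning]. New: fan_spinning.
Round 5: (7) [fan_spinning ∧ driver_loaded → beep_code_3]. New: beep_code_3.
Closure: {beep_code_3, cable_seated, disk_detected, driver_loaded, fan_spinning, firmware_stale, gpu_fault, led_green, led_red, log_uploaded, no_display, replace_psu, ship_unit, update_required} — 14 facts.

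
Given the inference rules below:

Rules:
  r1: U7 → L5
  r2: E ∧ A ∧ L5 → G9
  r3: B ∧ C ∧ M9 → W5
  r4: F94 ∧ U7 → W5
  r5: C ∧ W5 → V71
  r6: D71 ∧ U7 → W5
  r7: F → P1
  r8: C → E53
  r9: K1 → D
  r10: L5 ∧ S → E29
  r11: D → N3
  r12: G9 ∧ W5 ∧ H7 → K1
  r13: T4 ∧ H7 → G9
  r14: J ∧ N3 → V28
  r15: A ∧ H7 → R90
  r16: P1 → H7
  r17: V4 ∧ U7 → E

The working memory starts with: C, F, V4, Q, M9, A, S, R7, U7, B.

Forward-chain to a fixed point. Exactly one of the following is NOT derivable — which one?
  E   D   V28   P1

V28

Round 1: r1 [U7 → L5]; r3 [B ∧ C ∧ M9 → W5]; r7 [F → P1]; r8 [C → E53]; r17 [V4 ∧ U7 → E]. New: L5, W5, P1, E53, E.
Round 2: r2 [E ∧ A ∧ L5 → G9]; r5 [C ∧ W5 → V71]; r10 [L5 ∧ S → E29]; r16 [P1 → H7]. New: G9, V71, E29, H7.
Round 3: r12 [G9 ∧ W5 ∧ H7 → K1]; r15 [A ∧ H7 → R90]. New: K1, R90.
Round 4: r9 [K1 → D]. New: D.
Round 5: r11 [D → N3]. New: N3.
Derived: P1 (round 1), D (round 4), E (round 1). V28 never appears in any round.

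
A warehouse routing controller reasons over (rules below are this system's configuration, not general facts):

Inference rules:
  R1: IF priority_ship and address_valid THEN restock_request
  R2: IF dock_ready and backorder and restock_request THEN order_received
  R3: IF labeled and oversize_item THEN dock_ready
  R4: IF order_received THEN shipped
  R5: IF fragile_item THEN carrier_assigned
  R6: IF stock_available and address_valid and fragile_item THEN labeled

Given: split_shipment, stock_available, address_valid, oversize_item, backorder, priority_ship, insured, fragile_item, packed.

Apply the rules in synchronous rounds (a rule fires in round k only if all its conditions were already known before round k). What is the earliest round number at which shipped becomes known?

4

Round 1 — R1, R5, R6, derive restock_request, carrier_assigned, labeled.
Round 2 — R3, derive dock_ready.
Round 3 — R2, derive order_received.
Round 4 — R4, derive shipped.
shipped first appears in round 4.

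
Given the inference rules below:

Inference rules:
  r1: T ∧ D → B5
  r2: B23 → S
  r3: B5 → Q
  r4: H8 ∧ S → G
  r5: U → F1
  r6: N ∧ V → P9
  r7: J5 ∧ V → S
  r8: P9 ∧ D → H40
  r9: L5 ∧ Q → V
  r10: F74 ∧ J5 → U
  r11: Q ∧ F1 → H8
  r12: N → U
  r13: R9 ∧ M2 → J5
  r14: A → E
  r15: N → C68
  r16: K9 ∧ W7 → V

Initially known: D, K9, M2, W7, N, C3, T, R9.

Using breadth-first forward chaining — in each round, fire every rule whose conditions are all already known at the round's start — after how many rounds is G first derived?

Round 1: r1 [T ∧ D → B5]; r12 [N → U]; r13 [R9 ∧ M2 → J5]; r15 [N → C68]; r16 [K9 ∧ W7 → V]. New: B5, U, J5, C68, V.
Round 2: r3 [B5 → Q]; r5 [U → F1]; r6 [N ∧ V → P9]; r7 [J5 ∧ V → S]. New: Q, F1, P9, S.
Round 3: r8 [P9 ∧ D → H40]; r11 [Q ∧ F1 → H8]. New: H40, H8.
Round 4: r4 [H8 ∧ S → G]. New: G.
G first appears in round 4.

4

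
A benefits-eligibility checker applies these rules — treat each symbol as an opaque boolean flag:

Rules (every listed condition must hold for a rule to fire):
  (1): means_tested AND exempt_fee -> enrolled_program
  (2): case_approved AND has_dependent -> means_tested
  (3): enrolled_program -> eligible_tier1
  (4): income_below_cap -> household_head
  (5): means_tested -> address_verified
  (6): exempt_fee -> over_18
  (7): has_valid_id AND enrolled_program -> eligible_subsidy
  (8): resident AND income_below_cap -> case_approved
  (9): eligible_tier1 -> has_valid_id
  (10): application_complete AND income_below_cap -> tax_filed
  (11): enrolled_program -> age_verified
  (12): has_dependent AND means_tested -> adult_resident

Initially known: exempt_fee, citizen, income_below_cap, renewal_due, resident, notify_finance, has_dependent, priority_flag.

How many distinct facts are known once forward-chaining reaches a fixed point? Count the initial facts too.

[1] (4) [income_below_cap -> household_head]; (6) [exempt_fee -> over_18]; (8) [resident AND income_below_cap -> case_approved]. ⇒ new: household_head, over_18, case_approved.
[2] (2) [case_approved AND has_dependent -> means_tested]. ⇒ new: means_tested.
[3] (1) [means_tested AND exempt_fee -> enrolled_program]; (5) [means_tested -> address_verified]; (12) [has_dependent AND means_tested -> adult_resident]. ⇒ new: enrolled_program, address_verified, adult_resident.
[4] (3) [enrolled_program -> eligible_tier1]; (11) [enrolled_program -> age_verified]. ⇒ new: eligible_tier1, age_verified.
[5] (9) [eligible_tier1 -> has_valid_id]. ⇒ new: has_valid_id.
[6] (7) [has_valid_id AND enrolled_program -> eligible_subsidy]. ⇒ new: eligible_subsidy.
Closure: {address_verified, adult_resident, age_verified, case_approved, citizen, eligible_subsidy, eligible_tier1, enrolled_program, exempt_fee, has_dependent, has_valid_id, household_head, income_below_cap, means_tested, notify_finance, over_18, priority_flag, renewal_due, resident} — 19 facts.

19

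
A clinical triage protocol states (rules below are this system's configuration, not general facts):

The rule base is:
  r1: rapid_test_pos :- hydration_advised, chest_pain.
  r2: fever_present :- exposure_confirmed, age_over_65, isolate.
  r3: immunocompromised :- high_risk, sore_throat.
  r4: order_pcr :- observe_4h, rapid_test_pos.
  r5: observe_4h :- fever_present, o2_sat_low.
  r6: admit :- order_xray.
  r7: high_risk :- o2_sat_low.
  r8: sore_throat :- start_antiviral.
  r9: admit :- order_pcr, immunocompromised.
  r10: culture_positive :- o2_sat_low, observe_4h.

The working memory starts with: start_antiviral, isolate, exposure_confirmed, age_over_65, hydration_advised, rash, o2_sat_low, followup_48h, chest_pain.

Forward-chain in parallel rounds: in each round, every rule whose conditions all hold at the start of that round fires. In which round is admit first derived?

[1] r1 [rapid_test_pos :- hydration_advised, chest_pain.]; r2 [fever_present :- exposure_confirmed, age_over_65, isolate.]; r7 [high_risk :- o2_sat_low.]; r8 [sore_throat :- start_antiviral.]. ⇒ new: rapid_test_pos, fever_present, high_risk, sore_throat.
[2] r3 [immunocompromised :- high_risk, sore_throat.]; r5 [observe_4h :- fever_present, o2_sat_low.]. ⇒ new: immunocompromised, observe_4h.
[3] r4 [order_pcr :- observe_4h, rapid_test_pos.]; r10 [culture_positive :- o2_sat_low, observe_4h.]. ⇒ new: order_pcr, culture_positive.
[4] r9 [admit :- order_pcr, immunocompromised.]. ⇒ new: admit.
admit first appears in round 4.

4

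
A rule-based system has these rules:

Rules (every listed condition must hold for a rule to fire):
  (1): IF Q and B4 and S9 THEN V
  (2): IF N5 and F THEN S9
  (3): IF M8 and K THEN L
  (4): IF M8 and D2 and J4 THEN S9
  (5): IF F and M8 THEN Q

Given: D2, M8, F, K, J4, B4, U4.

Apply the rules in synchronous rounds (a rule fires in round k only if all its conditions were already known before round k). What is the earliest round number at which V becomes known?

[1] (3) [IF M8 and K THEN L]; (4) [IF M8 and D2 and J4 THEN S9]; (5) [IF F and M8 THEN Q]. ⇒ new: L, S9, Q.
[2] (1) [IF Q and B4 and S9 THEN V]. ⇒ new: V.
V first appears in round 2.

2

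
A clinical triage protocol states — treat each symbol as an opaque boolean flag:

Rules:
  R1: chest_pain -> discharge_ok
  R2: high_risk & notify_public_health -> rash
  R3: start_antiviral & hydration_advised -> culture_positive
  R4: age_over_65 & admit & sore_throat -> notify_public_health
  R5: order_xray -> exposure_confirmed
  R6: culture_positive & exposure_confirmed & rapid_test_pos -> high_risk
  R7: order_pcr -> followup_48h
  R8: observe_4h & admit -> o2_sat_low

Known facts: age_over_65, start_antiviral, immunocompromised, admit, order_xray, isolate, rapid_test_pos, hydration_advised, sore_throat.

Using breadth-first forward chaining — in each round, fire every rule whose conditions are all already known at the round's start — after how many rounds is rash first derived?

3

Round 1 — R3, R4, R5, derive culture_positive, notify_public_health, exposure_confirmed.
Round 2 — R6, derive high_risk.
Round 3 — R2, derive rash.
rash first appears in round 3.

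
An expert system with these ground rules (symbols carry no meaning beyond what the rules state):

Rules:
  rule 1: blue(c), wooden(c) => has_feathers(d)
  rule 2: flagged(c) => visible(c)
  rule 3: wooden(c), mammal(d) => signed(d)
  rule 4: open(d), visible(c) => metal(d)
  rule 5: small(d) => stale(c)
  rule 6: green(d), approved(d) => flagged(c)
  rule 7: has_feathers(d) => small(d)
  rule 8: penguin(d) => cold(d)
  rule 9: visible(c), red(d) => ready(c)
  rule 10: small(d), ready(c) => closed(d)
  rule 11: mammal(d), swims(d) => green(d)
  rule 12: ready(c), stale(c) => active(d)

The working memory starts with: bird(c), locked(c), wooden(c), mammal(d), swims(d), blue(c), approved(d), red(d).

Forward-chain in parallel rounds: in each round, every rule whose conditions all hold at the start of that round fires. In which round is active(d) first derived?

5

Round 1 — rule 1, rule 3, rule 11, derive has_feathers(d), signed(d), green(d).
Round 2 — rule 6, rule 7, derive flagged(c), small(d).
Round 3 — rule 2, rule 5, derive visible(c), stale(c).
Round 4 — rule 9, derive ready(c).
Round 5 — rule 10, rule 12, derive closed(d), active(d).
active(d) first appears in round 5.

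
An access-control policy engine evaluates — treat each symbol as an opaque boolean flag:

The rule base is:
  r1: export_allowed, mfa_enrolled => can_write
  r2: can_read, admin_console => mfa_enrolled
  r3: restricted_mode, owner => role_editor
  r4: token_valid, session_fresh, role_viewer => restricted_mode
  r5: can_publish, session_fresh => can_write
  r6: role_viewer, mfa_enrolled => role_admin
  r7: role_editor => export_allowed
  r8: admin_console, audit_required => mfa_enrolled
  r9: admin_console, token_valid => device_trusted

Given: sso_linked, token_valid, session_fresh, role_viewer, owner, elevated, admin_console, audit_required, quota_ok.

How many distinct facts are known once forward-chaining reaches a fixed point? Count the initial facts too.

Round 1: r4 [token_valid, session_fresh, role_viewer => restricted_mode]; r8 [admin_console, audit_required => mfa_enrolled]; r9 [admin_console, token_valid => device_trusted]. New: restricted_mode, mfa_enrolled, device_trusted.
Round 2: r3 [restricted_mode, owner => role_editor]; r6 [role_viewer, mfa_enrolled => role_admin]. New: role_editor, role_admin.
Round 3: r7 [role_editor => export_allowed]. New: export_allowed.
Round 4: r1 [export_allowed, mfa_enrolled => can_write]. New: can_write.
Closure: {admin_console, audit_required, can_write, device_trusted, elevated, export_allowed, mfa_enrolled, owner, quota_ok, restricted_mode, role_admin, role_editor, role_viewer, session_fresh, sso_linked, token_valid} — 16 facts.

16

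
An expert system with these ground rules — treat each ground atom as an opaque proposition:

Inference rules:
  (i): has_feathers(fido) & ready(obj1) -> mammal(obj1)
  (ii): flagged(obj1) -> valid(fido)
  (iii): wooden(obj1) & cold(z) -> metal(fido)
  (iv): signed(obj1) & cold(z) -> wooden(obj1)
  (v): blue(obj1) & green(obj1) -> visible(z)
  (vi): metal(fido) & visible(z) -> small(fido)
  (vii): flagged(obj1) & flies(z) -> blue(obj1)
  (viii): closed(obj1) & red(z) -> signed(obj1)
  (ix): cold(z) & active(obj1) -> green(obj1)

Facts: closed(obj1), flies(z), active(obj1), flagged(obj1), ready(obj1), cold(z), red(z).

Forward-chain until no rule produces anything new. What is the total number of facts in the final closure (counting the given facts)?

Round 1 — (ii), (vii), (viii), (ix), derive valid(fido), blue(obj1), signed(obj1), green(obj1).
Round 2 — (iv), (v), derive wooden(obj1), visible(z).
Round 3 — (iii), derive metal(fido).
Round 4 — (vi), derive small(fido).
Closure: {active(obj1), blue(obj1), closed(obj1), cold(z), flagged(obj1), flies(z), green(obj1), metal(fido), ready(obj1), red(z), signed(obj1), small(fido), valid(fido), visible(z), wooden(obj1)} — 15 facts.

15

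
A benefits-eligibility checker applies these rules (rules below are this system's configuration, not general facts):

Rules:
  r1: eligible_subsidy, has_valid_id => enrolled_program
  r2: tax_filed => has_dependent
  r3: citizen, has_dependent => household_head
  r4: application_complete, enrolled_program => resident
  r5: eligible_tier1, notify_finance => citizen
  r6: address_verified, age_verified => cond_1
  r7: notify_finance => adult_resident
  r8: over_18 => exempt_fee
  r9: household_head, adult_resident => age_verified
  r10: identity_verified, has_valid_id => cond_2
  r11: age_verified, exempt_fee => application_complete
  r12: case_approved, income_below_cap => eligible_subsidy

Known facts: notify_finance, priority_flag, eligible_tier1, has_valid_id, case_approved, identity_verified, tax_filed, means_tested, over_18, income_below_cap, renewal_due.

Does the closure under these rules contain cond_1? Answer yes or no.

Round 1: r2 [tax_filed => has_dependent]; r5 [eligible_tier1, notify_finance => citizen]; r7 [notify_finance => adult_resident]; r8 [over_18 => exempt_fee]; r10 [identity_verified, has_valid_id => cond_2]; r12 [case_approved, income_below_cap => eligible_subsidy]. New: has_dependent, citizen, adult_resident, exempt_fee, cond_2, eligible_subsidy.
Round 2: r1 [eligible_subsidy, has_valid_id => enrolled_program]; r3 [citizen, has_dependent => household_head]. New: enrolled_program, household_head.
Round 3: r9 [household_head, adult_resident => age_verified]. New: age_verified.
Round 4: r11 [age_verified, exempt_fee => application_complete]. New: application_complete.
Round 5: r4 [application_complete, enrolled_program => resident]. New: resident.
Fixed point reached. cond_1 is concluded only by r6; r6 needs address_verified (never derived).

no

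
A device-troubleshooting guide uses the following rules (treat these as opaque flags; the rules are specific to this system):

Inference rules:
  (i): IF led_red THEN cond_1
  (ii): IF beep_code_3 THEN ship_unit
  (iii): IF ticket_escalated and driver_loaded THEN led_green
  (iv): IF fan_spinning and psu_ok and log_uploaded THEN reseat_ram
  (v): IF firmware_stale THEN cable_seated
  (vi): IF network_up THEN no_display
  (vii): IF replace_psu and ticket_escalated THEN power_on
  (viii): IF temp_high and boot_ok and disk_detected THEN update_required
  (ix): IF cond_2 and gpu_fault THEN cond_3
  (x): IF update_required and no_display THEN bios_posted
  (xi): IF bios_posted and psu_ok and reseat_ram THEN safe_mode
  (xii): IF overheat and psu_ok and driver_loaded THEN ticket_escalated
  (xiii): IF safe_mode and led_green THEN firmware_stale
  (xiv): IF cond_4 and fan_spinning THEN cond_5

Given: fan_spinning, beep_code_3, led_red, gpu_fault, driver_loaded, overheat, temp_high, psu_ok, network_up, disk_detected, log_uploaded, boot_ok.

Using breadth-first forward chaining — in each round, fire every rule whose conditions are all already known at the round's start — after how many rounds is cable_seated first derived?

Round 1 fires (i), (ii), (iv), (vi), (viii), (xii), giving cond_1, ship_unit, reseat_ram, no_display, update_required, ticket_escalated.
Round 2 fires (iii), (x), giving led_green, bios_posted.
Round 3 fires (xi), giving safe_mode.
Round 4 fires (xiii), giving firmware_stale.
Round 5 fires (v), giving cable_seated.
cable_seated first appears in round 5.

5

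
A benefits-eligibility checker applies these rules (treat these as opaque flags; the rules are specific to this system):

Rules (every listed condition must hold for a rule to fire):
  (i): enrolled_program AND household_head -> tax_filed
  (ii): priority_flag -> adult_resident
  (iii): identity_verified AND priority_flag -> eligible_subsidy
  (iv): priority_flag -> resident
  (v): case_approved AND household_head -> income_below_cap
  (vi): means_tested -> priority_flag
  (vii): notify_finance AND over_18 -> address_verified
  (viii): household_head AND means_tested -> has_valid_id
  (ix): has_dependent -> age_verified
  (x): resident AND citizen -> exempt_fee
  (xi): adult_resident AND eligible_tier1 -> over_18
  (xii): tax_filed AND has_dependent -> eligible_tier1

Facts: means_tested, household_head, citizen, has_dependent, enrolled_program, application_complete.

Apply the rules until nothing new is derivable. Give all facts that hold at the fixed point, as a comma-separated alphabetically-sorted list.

adult_resident, age_verified, application_complete, citizen, eligible_tier1, enrolled_program, exempt_fee, has_dependent, has_valid_id, household_head, means_tested, over_18, priority_flag, resident, tax_filed

[1] (i) [enrolled_program AND household_head -> tax_filed]; (vi) [means_tested -> priority_flag]; (viii) [household_head AND means_tested -> has_valid_id]; (ix) [has_dependent -> age_verified]. ⇒ new: tax_filed, priority_flag, has_valid_id, age_verified.
[2] (ii) [priority_flag -> adult_resident]; (iv) [priority_flag -> resident]; (xii) [tax_filed AND has_dependent -> eligible_tier1]. ⇒ new: adult_resident, resident, eligible_tier1.
[3] (x) [resident AND citizen -> exempt_fee]; (xi) [adult_resident AND eligible_tier1 -> over_18]. ⇒ new: exempt_fee, over_18.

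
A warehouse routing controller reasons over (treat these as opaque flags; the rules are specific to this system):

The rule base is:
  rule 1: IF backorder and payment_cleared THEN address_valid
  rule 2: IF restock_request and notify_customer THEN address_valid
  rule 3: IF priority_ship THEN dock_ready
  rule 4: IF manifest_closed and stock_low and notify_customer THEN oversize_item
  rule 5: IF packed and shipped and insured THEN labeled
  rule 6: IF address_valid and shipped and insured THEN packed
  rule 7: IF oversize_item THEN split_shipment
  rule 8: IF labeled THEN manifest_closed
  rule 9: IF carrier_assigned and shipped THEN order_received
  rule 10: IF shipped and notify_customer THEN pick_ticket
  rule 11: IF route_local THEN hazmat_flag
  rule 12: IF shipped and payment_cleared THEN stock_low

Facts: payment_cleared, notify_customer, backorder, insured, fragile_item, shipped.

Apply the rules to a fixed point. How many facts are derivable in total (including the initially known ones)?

14

[1] rule 1 [IF backorder and payment_cleared THEN address_valid]; rule 10 [IF shipped and notify_customer THEN pick_ticket]; rule 12 [IF shipped and payment_cleared THEN stock_low]. ⇒ new: address_valid, pick_ticket, stock_low.
[2] rule 6 [IF address_valid and shipped and insured THEN packed]. ⇒ new: packed.
[3] rule 5 [IF packed and shipped and insured THEN labeled]. ⇒ new: labeled.
[4] rule 8 [IF labeled THEN manifest_closed]. ⇒ new: manifest_closed.
[5] rule 4 [IF manifest_closed and stock_low and notify_customer THEN oversize_item]. ⇒ new: oversize_item.
[6] rule 7 [IF oversize_item THEN split_shipment]. ⇒ new: split_shipment.
Closure: {address_valid, backorder, fragile_item, insured, labeled, manifest_closed, notify_customer, oversize_item, packed, payment_cleared, pick_ticket, shipped, split_shipment, stock_low} — 14 facts.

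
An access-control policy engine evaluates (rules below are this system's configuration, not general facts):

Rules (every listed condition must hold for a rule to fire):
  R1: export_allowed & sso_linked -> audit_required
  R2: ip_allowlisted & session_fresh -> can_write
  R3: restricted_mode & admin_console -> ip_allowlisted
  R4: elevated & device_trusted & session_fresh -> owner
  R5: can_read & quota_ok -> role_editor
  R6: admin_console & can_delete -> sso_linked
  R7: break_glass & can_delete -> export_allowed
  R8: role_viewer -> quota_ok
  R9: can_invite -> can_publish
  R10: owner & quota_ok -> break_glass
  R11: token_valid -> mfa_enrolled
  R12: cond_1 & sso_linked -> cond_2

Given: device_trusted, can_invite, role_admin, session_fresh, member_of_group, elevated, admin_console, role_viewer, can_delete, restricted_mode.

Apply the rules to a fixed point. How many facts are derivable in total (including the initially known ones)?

19

[1] R3 [restricted_mode & admin_console -> ip_allowlisted]; R4 [elevated & device_trusted & session_fresh -> owner]; R6 [admin_console & can_delete -> sso_linked]; R8 [role_viewer -> quota_ok]; R9 [can_invite -> can_publish]. ⇒ new: ip_allowlisted, owner, sso_linked, quota_ok, can_publish.
[2] R2 [ip_allowlisted & session_fresh -> can_write]; R10 [owner & quota_ok -> break_glass]. ⇒ new: can_write, break_glass.
[3] R7 [break_glass & can_delete -> export_allowed]. ⇒ new: export_allowed.
[4] R1 [export_allowed & sso_linked -> audit_required]. ⇒ new: audit_required.
Closure: {admin_console, audit_required, break_glass, can_delete, can_invite, can_publish, can_write, device_trusted, elevated, export_allowed, ip_allowlisted, member_of_group, owner, quota_ok, restricted_mode, role_admin, role_viewer, session_fresh, sso_linked} — 19 facts.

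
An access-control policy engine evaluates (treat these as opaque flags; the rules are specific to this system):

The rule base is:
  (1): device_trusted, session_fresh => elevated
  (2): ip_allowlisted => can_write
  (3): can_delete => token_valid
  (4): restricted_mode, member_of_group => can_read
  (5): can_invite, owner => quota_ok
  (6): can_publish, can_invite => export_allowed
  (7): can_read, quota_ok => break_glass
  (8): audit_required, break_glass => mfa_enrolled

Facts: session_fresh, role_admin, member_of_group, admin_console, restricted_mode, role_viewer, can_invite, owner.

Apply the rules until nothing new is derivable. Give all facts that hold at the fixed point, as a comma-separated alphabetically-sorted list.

admin_console, break_glass, can_invite, can_read, member_of_group, owner, quota_ok, restricted_mode, role_admin, role_viewer, session_fresh

Round 1: (4) [restricted_mode, member_of_group => can_read]; (5) [can_invite, owner => quota_ok]. New: can_read, quota_ok.
Round 2: (7) [can_read, quota_ok => break_glass]. New: break_glass.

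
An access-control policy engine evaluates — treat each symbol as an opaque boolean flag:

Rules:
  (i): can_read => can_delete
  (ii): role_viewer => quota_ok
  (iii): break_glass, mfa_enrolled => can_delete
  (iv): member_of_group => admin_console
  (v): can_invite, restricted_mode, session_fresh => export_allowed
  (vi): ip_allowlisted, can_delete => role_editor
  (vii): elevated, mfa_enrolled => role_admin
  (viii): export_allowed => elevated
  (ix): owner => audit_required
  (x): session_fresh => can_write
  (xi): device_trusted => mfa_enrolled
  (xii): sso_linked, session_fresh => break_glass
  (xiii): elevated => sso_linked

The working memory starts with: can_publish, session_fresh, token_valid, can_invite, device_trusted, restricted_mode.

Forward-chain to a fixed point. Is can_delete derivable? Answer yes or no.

Round 1 — (v), (x), (xi), derive export_allowed, can_write, mfa_enrolled.
Round 2 — (viii), derive elevated.
Round 3 — (vii), (xiii), derive role_admin, sso_linked.
Round 4 — (xii), derive break_glass.
Round 5 — (iii), derive can_delete.
can_delete appears in round 5, so it is derivable.

yes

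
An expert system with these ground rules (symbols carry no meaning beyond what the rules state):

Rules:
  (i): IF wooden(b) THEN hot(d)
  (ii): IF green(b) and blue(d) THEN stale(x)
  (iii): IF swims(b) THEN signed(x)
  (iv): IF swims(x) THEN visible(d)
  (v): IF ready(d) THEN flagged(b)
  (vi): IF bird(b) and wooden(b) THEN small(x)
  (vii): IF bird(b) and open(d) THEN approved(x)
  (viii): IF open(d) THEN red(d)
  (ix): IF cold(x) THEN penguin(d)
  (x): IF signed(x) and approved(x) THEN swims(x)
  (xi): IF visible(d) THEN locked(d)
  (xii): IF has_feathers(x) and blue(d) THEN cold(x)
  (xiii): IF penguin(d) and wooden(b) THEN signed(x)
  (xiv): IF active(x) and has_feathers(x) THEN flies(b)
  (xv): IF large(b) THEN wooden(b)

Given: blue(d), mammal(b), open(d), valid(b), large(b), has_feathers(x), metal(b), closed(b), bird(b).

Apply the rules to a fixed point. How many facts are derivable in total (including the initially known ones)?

Round 1 — (vii), (viii), (xii), (xv), derive approved(x), red(d), cold(x), wooden(b).
Round 2 — (i), (vi), (ix), derive hot(d), small(x), penguin(d).
Round 3 — (xiii), derive signed(x).
Round 4 — (x), derive swims(x).
Round 5 — (iv), derive visible(d).
Round 6 — (xi), derive locked(d).
Closure: {approved(x), bird(b), blue(d), closed(b), cold(x), has_feathers(x), hot(d), large(b), locked(d), mammal(b), metal(b), open(d), penguin(d), red(d), signed(x), small(x), swims(x), valid(b), visible(d), wooden(b)} — 20 facts.

20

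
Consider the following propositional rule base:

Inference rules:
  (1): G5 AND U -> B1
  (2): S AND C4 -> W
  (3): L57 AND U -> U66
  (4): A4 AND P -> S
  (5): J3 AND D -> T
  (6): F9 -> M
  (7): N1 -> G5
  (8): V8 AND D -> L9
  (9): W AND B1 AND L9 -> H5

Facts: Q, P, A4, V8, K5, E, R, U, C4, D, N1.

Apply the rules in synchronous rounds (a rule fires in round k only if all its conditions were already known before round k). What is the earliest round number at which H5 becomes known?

3

Round 1 — (4), (7), (8), derive S, G5, L9.
Round 2 — (1), (2), derive B1, W.
Round 3 — (9), derive H5.
H5 first appears in round 3.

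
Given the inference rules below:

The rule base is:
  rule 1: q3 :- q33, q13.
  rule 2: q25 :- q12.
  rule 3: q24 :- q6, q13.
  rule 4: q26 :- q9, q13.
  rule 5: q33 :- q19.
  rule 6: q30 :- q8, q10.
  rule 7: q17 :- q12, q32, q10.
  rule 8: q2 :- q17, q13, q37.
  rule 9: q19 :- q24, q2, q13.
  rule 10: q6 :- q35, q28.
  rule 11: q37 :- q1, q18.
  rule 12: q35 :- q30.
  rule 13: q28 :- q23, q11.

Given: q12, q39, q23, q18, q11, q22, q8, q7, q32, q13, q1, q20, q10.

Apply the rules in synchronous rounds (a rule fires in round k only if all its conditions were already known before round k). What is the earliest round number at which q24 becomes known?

4

Round 1: rule 2 [q25 :- q12.]; rule 6 [q30 :- q8, q10.]; rule 7 [q17 :- q12, q32, q10.]; rule 11 [q37 :- q1, q18.]; rule 13 [q28 :- q23, q11.]. New: q25, q30, q17, q37, q28.
Round 2: rule 8 [q2 :- q17, q13, q37.]; rule 12 [q35 :- q30.]. New: q2, q35.
Round 3: rule 10 [q6 :- q35, q28.]. New: q6.
Round 4: rule 3 [q24 :- q6, q13.]. New: q24.
q24 first appears in round 4.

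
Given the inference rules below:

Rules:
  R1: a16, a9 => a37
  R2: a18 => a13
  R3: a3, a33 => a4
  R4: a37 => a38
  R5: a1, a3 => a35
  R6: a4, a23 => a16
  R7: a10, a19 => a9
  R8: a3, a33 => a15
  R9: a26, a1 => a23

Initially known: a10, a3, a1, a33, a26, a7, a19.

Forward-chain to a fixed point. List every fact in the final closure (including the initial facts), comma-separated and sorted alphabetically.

a1, a10, a15, a16, a19, a23, a26, a3, a33, a35, a37, a38, a4, a7, a9

Round 1 fires R3, R5, R7, R8, R9, giving a4, a35, a9, a15, a23.
Round 2 fires R6, giving a16.
Round 3 fires R1, giving a37.
Round 4 fires R4, giving a38.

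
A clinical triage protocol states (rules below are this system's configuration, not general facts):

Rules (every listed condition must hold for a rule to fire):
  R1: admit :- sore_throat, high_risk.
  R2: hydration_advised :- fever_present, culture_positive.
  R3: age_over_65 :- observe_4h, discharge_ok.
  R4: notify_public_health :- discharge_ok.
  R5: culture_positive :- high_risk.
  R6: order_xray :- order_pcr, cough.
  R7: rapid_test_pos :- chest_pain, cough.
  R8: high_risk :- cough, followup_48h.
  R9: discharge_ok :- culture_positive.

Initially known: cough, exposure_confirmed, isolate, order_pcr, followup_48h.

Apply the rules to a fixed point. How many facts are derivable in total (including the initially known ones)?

10

Round 1 — R6, R8, derive order_xray, high_risk.
Round 2 — R5, derive culture_positive.
Round 3 — R9, derive discharge_ok.
Round 4 — R4, derive notify_public_health.
Closure: {cough, culture_positive, discharge_ok, exposure_confirmed, followup_48h, high_risk, isolate, notify_public_health, order_pcr, order_xray} — 10 facts.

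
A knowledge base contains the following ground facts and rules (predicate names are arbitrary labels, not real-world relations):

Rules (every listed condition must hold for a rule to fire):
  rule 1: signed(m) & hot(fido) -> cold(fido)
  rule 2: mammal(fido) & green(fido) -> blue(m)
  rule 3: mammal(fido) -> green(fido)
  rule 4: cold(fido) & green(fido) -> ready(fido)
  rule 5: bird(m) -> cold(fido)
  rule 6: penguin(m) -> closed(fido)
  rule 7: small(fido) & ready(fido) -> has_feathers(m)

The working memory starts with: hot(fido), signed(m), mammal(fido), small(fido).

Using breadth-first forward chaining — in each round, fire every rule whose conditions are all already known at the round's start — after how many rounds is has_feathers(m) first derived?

3

Round 1: rule 1 [signed(m) & hot(fido) -> cold(fido)]; rule 3 [mammal(fido) -> green(fido)]. Adds cold(fido), green(fido).
Round 2: rule 2 [mammal(fido) & green(fido) -> blue(m)]; rule 4 [cold(fido) & green(fido) -> ready(fido)]. Adds blue(m), ready(fido).
Round 3: rule 7 [small(fido) & ready(fido) -> has_feathers(m)]. Adds has_feathers(m).
has_feathers(m) first appears in round 3.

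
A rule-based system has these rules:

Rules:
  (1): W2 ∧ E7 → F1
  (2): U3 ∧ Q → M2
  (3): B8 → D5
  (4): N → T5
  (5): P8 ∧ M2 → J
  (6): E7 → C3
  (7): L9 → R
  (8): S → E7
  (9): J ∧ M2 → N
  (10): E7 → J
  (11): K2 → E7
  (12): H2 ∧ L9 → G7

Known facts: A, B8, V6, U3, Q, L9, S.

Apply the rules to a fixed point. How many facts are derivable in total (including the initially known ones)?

[1] (2) [U3 ∧ Q → M2]; (3) [B8 → D5]; (7) [L9 → R]; (8) [S → E7]. ⇒ new: M2, D5, R, E7.
[2] (6) [E7 → C3]; (10) [E7 → J]. ⇒ new: C3, J.
[3] (9) [J ∧ M2 → N]. ⇒ new: N.
[4] (4) [N → T5]. ⇒ new: T5.
Closure: {A, B8, C3, D5, E7, J, L9, M2, N, Q, R, S, T5, U3, V6} — 15 facts.

15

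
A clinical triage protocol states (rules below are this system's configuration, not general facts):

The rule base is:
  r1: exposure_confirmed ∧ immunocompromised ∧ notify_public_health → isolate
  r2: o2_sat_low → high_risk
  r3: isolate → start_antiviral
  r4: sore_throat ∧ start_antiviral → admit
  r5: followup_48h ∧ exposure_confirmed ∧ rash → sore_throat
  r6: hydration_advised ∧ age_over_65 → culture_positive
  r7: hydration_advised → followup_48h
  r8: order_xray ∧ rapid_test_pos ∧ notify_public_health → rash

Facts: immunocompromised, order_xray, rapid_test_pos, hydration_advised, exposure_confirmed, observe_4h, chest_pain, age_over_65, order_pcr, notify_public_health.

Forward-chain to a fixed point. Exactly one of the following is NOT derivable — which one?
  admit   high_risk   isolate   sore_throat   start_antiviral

high_risk

Round 1: r1 [exposure_confirmed ∧ immunocompromised ∧ notify_public_health → isolate]; r6 [hydration_advised ∧ age_over_65 → culture_positive]; r7 [hydration_advised → followup_48h]; r8 [order_xray ∧ rapid_test_pos ∧ notify_public_health → rash]. New: isolate, culture_positive, followup_48h, rash.
Round 2: r3 [isolate → start_antiviral]; r5 [followup_48h ∧ exposure_confirmed ∧ rash → sore_throat]. New: start_antiviral, sore_throat.
Round 3: r4 [sore_throat ∧ start_antiviral → admit]. New: admit.
Derived: isolate (round 1), admit (round 3), sore_throat (round 2), start_antiviral (round 2). high_risk never appears in any round.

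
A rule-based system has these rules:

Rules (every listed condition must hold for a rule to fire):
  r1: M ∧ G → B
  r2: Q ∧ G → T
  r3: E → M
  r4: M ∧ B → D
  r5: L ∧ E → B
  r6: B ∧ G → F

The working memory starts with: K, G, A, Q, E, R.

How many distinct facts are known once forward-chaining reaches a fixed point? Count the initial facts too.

[1] r2 [Q ∧ G → T]; r3 [E → M]. ⇒ new: T, M.
[2] r1 [M ∧ G → B]. ⇒ new: B.
[3] r4 [M ∧ B → D]; r6 [B ∧ G → F]. ⇒ new: D, F.
Closure: {A, B, D, E, F, G, K, M, Q, R, T} — 11 facts.

11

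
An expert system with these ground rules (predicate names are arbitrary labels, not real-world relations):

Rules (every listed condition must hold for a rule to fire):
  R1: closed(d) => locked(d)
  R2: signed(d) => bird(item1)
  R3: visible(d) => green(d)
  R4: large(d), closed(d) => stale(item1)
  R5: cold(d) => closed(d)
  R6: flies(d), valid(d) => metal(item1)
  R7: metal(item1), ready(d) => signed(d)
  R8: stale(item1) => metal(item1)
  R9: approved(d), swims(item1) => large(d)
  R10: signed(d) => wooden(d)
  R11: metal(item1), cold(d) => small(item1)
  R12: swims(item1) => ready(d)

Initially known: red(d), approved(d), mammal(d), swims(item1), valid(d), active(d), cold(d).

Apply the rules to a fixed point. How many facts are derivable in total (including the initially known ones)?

17

Round 1: R5 [cold(d) => closed(d)]; R9 [approved(d), swims(item1) => large(d)]; R12 [swims(item1) => ready(d)]. Adds closed(d), large(d), ready(d).
Round 2: R1 [closed(d) => locked(d)]; R4 [large(d), closed(d) => stale(item1)]. Adds locked(d), stale(item1).
Round 3: R8 [stale(item1) => metal(item1)]. Adds metal(item1).
Round 4: R7 [metal(item1), ready(d) => signed(d)]; R11 [metal(item1), cold(d) => small(item1)]. Adds signed(d), small(item1).
Round 5: R2 [signed(d) => bird(item1)]; R10 [signed(d) => wooden(d)]. Adds bird(item1), wooden(d).
Closure: {active(d), approved(d), bird(item1), closed(d), cold(d), large(d), locked(d), mammal(d), metal(item1), ready(d), red(d), signed(d), small(item1), stale(item1), swims(item1), valid(d), wooden(d)} — 17 facts.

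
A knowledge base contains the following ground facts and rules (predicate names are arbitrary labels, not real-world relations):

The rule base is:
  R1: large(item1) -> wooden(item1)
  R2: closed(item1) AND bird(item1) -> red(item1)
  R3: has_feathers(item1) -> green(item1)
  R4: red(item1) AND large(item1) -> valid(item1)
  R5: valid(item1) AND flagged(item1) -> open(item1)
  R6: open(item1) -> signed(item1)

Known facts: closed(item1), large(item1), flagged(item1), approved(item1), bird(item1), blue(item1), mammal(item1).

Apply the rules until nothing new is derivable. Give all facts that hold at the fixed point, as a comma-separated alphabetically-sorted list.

Round 1 — R1, R2, derive wooden(item1), red(item1).
Round 2 — R4, derive valid(item1).
Round 3 — R5, derive open(item1).
Round 4 — R6, derive signed(item1).

approved(item1), bird(item1), blue(item1), closed(item1), flagged(item1), large(item1), mammal(item1), open(item1), red(item1), signed(item1), valid(item1), wooden(item1)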